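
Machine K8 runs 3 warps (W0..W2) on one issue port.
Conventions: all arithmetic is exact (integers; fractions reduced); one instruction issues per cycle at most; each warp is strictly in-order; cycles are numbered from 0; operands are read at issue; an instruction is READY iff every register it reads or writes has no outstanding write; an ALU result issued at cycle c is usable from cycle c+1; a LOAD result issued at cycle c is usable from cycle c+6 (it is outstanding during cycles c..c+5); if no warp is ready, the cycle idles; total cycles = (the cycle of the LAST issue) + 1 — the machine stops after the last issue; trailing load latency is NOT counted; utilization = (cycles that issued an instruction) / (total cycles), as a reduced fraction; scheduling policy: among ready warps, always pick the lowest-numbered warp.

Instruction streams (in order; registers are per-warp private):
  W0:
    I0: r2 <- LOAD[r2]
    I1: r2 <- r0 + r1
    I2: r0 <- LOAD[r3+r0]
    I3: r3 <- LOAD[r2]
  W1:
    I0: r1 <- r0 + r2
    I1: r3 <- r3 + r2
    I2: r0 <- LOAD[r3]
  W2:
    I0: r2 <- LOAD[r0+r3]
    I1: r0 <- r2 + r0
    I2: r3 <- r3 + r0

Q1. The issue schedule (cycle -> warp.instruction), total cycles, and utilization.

cycle 0: W0.I0
cycle 1: W1.I0
cycle 2: W1.I1
cycle 3: W1.I2
cycle 4: W2.I0
cycle 5: idle
cycle 6: W0.I1
cycle 7: W0.I2
cycle 8: W0.I3
cycle 9: idle
cycle 10: W2.I1
cycle 11: W2.I2

Answer: 12 cycles, utilization 5/6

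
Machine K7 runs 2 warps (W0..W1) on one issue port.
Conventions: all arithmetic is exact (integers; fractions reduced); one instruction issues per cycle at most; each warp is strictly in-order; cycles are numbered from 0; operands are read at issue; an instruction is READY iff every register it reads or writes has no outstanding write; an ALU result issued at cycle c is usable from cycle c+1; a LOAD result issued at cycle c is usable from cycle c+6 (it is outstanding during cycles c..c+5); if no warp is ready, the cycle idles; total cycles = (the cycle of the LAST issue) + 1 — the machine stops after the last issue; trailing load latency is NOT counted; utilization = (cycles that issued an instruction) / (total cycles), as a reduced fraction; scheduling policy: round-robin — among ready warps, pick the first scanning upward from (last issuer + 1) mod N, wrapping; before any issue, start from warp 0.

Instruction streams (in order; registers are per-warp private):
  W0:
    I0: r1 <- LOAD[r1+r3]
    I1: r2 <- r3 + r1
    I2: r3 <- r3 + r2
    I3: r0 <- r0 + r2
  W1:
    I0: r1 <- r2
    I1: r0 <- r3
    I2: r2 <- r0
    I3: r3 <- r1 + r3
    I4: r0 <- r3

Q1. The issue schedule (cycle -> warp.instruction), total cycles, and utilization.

cycle 0: W0.I0
cycle 1: W1.I0
cycle 2: W1.I1
cycle 3: W1.I2
cycle 4: W1.I3
cycle 5: W1.I4
cycle 6: W0.I1
cycle 7: W0.I2
cycle 8: W0.I3

Answer: 9 cycles, utilization 1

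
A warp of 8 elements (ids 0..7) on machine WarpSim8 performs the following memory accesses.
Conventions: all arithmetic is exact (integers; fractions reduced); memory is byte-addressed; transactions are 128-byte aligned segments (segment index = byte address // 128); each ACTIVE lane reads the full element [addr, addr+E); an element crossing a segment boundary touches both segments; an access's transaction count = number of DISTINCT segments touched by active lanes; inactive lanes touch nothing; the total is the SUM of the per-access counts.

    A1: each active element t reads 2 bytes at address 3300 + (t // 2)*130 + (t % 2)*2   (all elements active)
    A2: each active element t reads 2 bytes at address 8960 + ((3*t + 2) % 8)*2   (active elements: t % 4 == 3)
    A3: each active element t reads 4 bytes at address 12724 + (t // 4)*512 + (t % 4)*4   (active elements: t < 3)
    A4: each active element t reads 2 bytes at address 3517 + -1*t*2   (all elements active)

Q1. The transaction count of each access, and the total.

A1: 4 transactions
A2: 1 transaction
A3: 1 transaction
A4: 1 transaction

Answer: 4,1,1,1; total 7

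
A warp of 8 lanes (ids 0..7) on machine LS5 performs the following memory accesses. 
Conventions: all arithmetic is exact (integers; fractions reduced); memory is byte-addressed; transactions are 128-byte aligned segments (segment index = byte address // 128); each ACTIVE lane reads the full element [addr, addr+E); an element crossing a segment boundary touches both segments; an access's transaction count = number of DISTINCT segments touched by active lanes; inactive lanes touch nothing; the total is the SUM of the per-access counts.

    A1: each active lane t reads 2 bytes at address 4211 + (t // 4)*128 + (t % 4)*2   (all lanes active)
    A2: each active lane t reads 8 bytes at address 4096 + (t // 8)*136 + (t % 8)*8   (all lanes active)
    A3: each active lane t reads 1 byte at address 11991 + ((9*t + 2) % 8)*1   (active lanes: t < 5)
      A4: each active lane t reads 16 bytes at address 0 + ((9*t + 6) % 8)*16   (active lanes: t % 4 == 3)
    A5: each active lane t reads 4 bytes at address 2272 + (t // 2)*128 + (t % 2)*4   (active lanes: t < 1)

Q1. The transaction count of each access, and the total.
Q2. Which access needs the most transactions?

A1: 2 transactions
A2: 1 transaction
A3: 1 transaction
A4: 1 transaction
A5: 1 transaction

Answer: 2,1,1,1,1; total 6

Answer: A1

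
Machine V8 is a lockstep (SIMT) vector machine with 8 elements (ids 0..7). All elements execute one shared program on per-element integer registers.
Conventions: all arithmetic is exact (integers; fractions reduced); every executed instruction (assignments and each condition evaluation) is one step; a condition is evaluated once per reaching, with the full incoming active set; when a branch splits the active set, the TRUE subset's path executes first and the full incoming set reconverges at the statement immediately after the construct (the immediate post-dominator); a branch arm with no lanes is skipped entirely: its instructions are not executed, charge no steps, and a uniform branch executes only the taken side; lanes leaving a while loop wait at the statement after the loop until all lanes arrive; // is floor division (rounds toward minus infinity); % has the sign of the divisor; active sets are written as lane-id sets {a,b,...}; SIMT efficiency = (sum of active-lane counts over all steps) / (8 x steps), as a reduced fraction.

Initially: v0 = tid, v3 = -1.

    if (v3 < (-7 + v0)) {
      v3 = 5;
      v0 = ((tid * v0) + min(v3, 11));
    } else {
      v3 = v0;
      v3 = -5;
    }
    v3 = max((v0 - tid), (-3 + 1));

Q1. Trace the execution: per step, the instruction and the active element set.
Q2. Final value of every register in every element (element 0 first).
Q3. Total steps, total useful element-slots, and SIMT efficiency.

step 0: eval (v3 < (-7 + v0))        {0,1,2,3,4,5,6,7}
step 1: v3 <- 5                      {7}
step 2: v0 <- ((tid * v0) + min(v3, 11)) {7}
step 3: v3 <- v0                     {0,1,2,3,4,5,6}
step 4: v3 <- -5                     {0,1,2,3,4,5,6}
step 5: v3 <- max((v0 - tid), (-3 + 1)) {0,1,2,3,4,5,6,7}

Answer: 6 steps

v0: 0,1,2,3,4,5,6,54
v3: 0,0,0,0,0,0,0,47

steps = 6; useful = 32; efficiency = 32/48 = 2/3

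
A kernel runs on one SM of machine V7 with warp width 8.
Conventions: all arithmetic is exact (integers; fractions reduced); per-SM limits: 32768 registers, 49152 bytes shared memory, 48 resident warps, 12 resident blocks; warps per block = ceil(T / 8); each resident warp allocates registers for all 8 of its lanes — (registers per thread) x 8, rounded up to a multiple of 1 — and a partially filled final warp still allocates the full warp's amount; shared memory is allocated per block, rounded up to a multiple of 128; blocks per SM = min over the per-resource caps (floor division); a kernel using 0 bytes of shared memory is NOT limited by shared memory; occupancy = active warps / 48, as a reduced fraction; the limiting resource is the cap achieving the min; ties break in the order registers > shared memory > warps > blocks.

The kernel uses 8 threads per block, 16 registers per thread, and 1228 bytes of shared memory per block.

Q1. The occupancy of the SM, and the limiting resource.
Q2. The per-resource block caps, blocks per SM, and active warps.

Answer: occupancy 1/4, limited by blocks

registers: 256 blocks
shared memory: 38 blocks
warps: 48 blocks
blocks: 12 blocks

Answer: 12 blocks, 12 active warps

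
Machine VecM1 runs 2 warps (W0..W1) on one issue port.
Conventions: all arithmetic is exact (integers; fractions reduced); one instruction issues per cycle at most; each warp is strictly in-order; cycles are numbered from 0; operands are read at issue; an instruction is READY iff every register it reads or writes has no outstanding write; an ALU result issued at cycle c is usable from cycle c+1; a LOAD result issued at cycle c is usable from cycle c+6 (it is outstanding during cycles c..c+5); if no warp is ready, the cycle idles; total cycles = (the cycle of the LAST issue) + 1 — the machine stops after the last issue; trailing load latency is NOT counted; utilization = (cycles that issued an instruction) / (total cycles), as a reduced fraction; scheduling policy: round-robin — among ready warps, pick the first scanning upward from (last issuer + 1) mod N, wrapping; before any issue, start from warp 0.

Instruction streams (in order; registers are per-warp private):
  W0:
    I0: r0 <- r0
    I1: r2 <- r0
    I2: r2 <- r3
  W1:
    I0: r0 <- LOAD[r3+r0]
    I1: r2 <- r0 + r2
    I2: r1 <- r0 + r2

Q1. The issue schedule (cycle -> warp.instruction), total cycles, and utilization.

cycle 0: W0.I0
cycle 1: W1.I0
cycle 2: W0.I1
cycle 3: W0.I2
cycle 4: idle
cycle 5: idle
cycle 6: idle
cycle 7: W1.I1
cycle 8: W1.I2

Answer: 9 cycles, utilization 2/3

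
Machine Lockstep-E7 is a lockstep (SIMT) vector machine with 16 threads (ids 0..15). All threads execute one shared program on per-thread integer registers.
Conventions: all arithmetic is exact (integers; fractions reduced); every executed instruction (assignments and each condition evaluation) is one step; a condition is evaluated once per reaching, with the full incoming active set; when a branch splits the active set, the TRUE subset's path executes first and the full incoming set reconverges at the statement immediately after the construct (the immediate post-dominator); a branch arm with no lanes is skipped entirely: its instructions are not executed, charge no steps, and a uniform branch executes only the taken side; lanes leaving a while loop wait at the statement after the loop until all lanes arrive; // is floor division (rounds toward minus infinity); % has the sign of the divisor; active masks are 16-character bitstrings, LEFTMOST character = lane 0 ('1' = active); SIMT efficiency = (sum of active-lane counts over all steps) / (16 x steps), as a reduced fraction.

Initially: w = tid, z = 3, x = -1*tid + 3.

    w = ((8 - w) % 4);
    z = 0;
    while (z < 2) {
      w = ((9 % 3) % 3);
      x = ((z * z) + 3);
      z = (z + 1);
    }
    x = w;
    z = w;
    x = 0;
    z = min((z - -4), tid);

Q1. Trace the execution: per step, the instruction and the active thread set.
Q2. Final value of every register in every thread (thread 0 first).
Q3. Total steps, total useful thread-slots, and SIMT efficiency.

step 0: w <- ((8 - w) % 4)           1111111111111111
step 1: z <- 0                       1111111111111111
step 2: eval (z < 2)                 1111111111111111
step 3: w <- ((9 % 3) % 3)           1111111111111111
step 4: x <- ((z * z) + 3)           1111111111111111
step 5: z <- (z + 1)                 1111111111111111
step 6: eval (z < 2)                 1111111111111111
step 7: w <- ((9 % 3) % 3)           1111111111111111
step 8: x <- ((z * z) + 3)           1111111111111111
step 9: z <- (z + 1)                 1111111111111111
step 10: eval (z < 2)                 1111111111111111
step 11: x <- w                       1111111111111111
step 12: z <- w                       1111111111111111
step 13: x <- 0                       1111111111111111
step 14: z <- min((z - -4), tid)      1111111111111111

Answer: 15 steps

w: 0,0,0,0,0,0,0,0,0,0,0,0,0,0,0,0
z: 0,1,2,3,4,4,4,4,4,4,4,4,4,4,4,4
x: 0,0,0,0,0,0,0,0,0,0,0,0,0,0,0,0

steps = 15; useful = 240; efficiency = 240/240 = 1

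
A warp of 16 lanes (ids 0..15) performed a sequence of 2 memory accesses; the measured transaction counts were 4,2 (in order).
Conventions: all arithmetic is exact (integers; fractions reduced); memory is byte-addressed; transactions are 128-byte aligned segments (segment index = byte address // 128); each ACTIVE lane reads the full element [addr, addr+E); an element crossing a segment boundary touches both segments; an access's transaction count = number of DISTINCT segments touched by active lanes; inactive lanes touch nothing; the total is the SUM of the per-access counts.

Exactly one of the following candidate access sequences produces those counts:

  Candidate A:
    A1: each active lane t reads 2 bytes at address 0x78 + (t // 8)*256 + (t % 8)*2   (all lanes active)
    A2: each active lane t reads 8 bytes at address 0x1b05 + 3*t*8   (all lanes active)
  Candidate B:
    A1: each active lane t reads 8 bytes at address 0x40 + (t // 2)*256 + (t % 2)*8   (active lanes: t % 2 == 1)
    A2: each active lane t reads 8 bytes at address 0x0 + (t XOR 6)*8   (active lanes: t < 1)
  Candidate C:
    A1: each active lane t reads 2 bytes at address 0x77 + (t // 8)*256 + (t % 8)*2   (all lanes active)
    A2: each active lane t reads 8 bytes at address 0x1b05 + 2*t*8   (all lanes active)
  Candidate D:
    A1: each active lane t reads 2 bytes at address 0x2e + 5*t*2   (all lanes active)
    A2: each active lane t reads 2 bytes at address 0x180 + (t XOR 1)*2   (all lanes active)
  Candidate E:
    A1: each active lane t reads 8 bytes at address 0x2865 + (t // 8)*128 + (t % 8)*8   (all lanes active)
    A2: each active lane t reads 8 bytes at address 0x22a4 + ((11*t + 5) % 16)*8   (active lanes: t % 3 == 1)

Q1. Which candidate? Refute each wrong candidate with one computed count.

A: A2 gives 3 transactions, not 2
B: A1 gives 8 transactions, not 4
D: A1 gives 2 transactions, not 4
E: A1 gives 3 transactions, not 4
C: all counts match (4,2)

Answer: C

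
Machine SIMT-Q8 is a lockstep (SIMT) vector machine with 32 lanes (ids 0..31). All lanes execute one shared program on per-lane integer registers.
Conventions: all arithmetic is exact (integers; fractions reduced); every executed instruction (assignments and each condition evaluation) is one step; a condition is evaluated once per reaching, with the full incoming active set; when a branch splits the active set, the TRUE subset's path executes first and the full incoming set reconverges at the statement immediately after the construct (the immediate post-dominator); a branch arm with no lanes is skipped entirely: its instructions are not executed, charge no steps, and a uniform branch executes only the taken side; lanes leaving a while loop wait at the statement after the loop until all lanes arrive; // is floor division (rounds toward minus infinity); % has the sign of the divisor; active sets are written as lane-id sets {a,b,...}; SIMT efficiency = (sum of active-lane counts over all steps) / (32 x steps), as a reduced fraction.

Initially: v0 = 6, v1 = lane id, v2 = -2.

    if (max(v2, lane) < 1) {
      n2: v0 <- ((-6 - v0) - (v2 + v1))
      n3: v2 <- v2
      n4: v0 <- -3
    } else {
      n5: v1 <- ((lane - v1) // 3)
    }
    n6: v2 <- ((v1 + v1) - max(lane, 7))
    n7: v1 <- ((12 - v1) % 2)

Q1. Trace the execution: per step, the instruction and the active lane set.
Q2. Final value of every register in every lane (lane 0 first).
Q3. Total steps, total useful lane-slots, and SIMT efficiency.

step 0: eval (max(v2, lane) < 1)     {0,1,2,3,4,5,6,7,8,9,10,11,12,13,14,15,16,17,18,19,20,21,22,23,24,25,26,27,28,29,30,31}
step 1: v0 <- ((-6 - v0) - (v2 + v1)) {0}
step 2: v2 <- v2                     {0}
step 3: v0 <- -3                     {0}
step 4: v1 <- ((lane - v1) // 3)     {1,2,3,4,5,6,7,8,9,10,11,12,13,14,15,16,17,18,19,20,21,22,23,24,25,26,27,28,29,30,31}
step 5: v2 <- ((v1 + v1) - max(lane, 7)) {0,1,2,3,4,5,6,7,8,9,10,11,12,13,14,15,16,17,18,19,20,21,22,23,24,25,26,27,28,29,30,31}
step 6: v1 <- ((12 - v1) % 2)        {0,1,2,3,4,5,6,7,8,9,10,11,12,13,14,15,16,17,18,19,20,21,22,23,24,25,26,27,28,29,30,31}

Answer: 7 steps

v0: -3,6,6,6,6,6,6,6,6,6,6,6,6,6,6,6,6,6,6,6,6,6,6,6,6,6,6,6,6,6,6,6
v1: 0,0,0,0,0,0,0,0,0,0,0,0,0,0,0,0,0,0,0,0,0,0,0,0,0,0,0,0,0,0,0,0
v2: -7,-7,-7,-7,-7,-7,-7,-7,-8,-9,-10,-11,-12,-13,-14,-15,-16,-17,-18,-19,-20,-21,-22,-23,-24,-25,-26,-27,-28,-29,-30,-31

steps = 7; useful = 130; efficiency = 130/224 = 65/112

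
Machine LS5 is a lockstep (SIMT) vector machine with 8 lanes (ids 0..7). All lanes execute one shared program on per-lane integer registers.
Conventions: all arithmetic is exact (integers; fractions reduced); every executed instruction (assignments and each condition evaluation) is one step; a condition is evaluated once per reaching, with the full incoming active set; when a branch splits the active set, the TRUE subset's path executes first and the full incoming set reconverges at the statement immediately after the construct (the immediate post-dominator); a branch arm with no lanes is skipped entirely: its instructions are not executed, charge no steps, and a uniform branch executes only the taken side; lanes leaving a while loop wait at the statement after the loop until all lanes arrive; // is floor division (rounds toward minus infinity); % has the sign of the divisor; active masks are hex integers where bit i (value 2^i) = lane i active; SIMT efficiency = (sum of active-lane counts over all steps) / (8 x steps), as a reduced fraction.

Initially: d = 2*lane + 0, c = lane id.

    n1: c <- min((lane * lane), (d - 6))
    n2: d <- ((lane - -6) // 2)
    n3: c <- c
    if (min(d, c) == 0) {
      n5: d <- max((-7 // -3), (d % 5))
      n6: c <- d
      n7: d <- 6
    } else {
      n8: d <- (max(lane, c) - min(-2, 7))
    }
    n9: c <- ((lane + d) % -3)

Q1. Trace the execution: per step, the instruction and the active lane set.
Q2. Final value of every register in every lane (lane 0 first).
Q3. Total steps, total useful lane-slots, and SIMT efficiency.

step 0: c <- min((lane * lane), (d - 6)) 0xff
step 1: d <- ((lane - -6) // 2)      0xff
step 2: c <- c                       0xff
step 3: eval (min(d, c) == 0)        0xff
step 4: d <- max((-7 // -3), (d % 5)) 0x08
step 5: c <- d                       0x08
step 6: d <- 6                       0x08
step 7: d <- (max(lane, c) - min(-2, 7)) 0xf7
step 8: c <- ((lane + d) % -3)       0xff

Answer: 9 steps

d: 2,3,4,6,6,7,8,10
c: -1,-2,0,0,-2,0,-1,-1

steps = 9; useful = 50; efficiency = 50/72 = 25/36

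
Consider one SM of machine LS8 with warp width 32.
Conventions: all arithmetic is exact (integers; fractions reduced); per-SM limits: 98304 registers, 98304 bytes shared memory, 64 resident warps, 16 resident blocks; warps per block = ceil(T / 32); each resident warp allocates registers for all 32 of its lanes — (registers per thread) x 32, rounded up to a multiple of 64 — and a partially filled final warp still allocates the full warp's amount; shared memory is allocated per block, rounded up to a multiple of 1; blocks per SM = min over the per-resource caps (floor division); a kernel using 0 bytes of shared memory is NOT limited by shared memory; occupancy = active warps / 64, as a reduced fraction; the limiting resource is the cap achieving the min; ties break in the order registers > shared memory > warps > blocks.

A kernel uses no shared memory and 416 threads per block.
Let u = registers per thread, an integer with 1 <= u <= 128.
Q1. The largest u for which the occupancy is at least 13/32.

Answer: u = 118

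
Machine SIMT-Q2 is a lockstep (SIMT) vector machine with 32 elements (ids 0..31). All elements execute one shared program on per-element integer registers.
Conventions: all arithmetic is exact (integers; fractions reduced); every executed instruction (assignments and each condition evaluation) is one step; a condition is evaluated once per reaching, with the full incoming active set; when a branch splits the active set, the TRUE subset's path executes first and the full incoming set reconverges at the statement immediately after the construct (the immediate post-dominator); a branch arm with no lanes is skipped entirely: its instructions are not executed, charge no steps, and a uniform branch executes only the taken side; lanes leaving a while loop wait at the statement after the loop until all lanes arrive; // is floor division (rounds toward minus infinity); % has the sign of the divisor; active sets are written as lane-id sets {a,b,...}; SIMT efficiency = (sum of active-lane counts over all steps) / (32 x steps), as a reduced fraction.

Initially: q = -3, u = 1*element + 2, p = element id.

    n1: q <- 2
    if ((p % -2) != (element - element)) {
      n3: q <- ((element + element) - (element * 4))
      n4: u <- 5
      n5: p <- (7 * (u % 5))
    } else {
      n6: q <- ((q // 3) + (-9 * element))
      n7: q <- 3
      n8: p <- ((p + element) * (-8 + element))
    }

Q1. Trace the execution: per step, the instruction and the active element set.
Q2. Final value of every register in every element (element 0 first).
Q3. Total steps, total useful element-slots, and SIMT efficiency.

step 0: q <- 2                       {0,1,2,3,4,5,6,7,8,9,10,11,12,13,14,15,16,17,18,19,20,21,22,23,24,25,26,27,28,29,30,31}
step 1: eval ((p % -2) != (element - element)) {0,1,2,3,4,5,6,7,8,9,10,11,12,13,14,15,16,17,18,19,20,21,22,23,24,25,26,27,28,29,30,31}
step 2: q <- ((element + element) - (element * 4)) {1,3,5,7,9,11,13,15,17,19,21,23,25,27,29,31}
step 3: u <- 5                       {1,3,5,7,9,11,13,15,17,19,21,23,25,27,29,31}
step 4: p <- (7 * (u % 5))           {1,3,5,7,9,11,13,15,17,19,21,23,25,27,29,31}
step 5: q <- ((q // 3) + (-9 * element)) {0,2,4,6,8,10,12,14,16,18,20,22,24,26,28,30}
step 6: q <- 3                       {0,2,4,6,8,10,12,14,16,18,20,22,24,26,28,30}
step 7: p <- ((p + element) * (-8 + element)) {0,2,4,6,8,10,12,14,16,18,20,22,24,26,28,30}

Answer: 8 steps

q: 3,-2,3,-6,3,-10,3,-14,3,-18,3,-22,3,-26,3,-30,3,-34,3,-38,3,-42,3,-46,3,-50,3,-54,3,-58,3,-62
u: 2,5,4,5,6,5,8,5,10,5,12,5,14,5,16,5,18,5,20,5,22,5,24,5,26,5,28,5,30,5,32,5
p: 0,0,-24,0,-32,0,-24,0,0,0,40,0,96,0,168,0,256,0,360,0,480,0,616,0,768,0,936,0,1120,0,1320,0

steps = 8; useful = 160; efficiency = 160/256 = 5/8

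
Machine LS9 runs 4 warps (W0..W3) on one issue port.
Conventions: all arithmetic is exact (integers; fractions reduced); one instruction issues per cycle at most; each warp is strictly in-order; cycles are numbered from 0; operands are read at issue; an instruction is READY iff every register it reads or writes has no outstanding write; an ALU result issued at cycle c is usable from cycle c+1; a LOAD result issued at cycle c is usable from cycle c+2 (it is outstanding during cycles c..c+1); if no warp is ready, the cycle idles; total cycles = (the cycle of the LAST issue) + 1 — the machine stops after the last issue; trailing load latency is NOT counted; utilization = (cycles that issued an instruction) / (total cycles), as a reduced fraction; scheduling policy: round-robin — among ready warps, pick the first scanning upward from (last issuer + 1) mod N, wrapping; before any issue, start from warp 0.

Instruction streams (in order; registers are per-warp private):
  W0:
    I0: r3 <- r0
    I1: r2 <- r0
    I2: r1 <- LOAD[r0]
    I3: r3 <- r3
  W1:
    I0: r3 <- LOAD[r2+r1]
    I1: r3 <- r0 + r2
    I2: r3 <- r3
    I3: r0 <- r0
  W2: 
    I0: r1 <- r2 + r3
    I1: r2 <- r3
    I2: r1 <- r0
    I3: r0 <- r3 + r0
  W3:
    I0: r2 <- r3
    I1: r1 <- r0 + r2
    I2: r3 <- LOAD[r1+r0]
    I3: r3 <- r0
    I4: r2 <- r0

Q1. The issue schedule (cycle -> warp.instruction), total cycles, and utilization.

cycle 0: W0.I0
cycle 1: W1.I0
cycle 2: W2.I0
cycle 3: W3.I0
cycle 4: W0.I1
cycle 5: W1.I1
cycle 6: W2.I1
cycle 7: W3.I1
cycle 8: W0.I2
cycle 9: W1.I2
cycle 10: W2.I2
cycle 11: W3.I2
cycle 12: W0.I3
cycle 13: W1.I3
cycle 14: W2.I3
cycle 15: W3.I3
cycle 16: W3.I4

Answer: 17 cycles, utilization 1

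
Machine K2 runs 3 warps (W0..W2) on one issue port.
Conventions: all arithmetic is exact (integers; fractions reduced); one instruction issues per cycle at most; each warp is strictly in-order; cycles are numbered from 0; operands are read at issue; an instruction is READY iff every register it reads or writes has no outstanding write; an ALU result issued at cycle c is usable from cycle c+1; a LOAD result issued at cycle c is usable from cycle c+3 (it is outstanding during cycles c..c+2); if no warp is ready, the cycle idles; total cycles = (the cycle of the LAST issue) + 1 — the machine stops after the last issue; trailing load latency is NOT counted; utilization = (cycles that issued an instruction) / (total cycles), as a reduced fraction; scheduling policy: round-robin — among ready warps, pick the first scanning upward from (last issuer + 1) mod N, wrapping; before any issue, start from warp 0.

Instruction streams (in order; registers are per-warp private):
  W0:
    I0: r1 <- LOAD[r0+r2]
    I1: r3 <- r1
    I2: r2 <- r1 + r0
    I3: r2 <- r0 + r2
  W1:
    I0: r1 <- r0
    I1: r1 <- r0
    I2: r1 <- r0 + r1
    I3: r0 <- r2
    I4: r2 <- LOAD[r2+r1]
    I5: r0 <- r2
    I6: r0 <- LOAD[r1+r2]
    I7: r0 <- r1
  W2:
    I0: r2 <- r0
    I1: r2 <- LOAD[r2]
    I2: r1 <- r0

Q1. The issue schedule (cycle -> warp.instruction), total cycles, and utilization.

cycle 0: W0.I0
cycle 1: W1.I0
cycle 2: W2.I0
cycle 3: W0.I1
cycle 4: W1.I1
cycle 5: W2.I1
cycle 6: W0.I2
cycle 7: W1.I2
cycle 8: W2.I2
cycle 9: W0.I3
cycle 10: W1.I3
cycle 11: W1.I4
cycle 12: idle
cycle 13: idle
cycle 14: W1.I5
cycle 15: W1.I6
cycle 16: idle
cycle 17: idle
cycle 18: W1.I7

Answer: 19 cycles, utilization 15/19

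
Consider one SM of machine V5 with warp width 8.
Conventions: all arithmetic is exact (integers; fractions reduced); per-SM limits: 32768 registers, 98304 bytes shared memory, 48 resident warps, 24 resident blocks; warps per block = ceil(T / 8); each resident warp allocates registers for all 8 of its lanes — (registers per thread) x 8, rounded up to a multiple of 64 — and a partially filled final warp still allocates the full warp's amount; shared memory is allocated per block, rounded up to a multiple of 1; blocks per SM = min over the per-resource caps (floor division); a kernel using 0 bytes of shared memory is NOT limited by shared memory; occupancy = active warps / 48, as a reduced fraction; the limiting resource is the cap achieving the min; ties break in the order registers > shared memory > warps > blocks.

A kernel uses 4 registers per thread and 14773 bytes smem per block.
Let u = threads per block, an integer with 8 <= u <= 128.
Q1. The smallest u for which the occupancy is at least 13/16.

Answer: u = 49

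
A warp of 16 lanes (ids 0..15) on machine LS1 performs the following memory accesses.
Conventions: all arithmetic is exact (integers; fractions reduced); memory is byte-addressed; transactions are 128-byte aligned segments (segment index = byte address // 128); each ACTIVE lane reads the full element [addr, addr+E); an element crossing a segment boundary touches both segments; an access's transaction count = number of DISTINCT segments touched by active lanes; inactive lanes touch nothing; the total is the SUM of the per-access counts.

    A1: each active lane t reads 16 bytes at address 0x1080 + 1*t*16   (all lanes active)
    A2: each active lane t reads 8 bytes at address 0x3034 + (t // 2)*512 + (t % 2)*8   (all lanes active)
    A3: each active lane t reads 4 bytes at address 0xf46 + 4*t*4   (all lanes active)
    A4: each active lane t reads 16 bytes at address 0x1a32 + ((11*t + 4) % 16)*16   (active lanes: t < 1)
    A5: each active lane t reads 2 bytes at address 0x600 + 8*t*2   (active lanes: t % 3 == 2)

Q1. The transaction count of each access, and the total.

A1: 2 transactions
A2: 8 transactions
A3: 3 transactions
A4: 2 transactions
A5: 2 transactions

Answer: 2,8,3,2,2; total 17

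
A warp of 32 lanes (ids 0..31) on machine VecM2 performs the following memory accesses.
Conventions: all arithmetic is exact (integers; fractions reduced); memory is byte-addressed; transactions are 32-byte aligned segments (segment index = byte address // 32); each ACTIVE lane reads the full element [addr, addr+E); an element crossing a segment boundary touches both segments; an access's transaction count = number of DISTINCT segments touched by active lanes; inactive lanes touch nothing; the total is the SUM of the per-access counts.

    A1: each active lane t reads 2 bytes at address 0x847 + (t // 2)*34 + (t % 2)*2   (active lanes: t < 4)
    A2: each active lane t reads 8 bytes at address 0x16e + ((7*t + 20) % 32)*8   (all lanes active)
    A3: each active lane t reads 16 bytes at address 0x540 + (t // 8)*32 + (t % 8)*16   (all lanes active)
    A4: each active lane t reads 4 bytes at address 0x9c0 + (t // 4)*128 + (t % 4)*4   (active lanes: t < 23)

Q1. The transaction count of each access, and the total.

A1: 2 transactions
A2: 9 transactions
A3: 7 transactions
A4: 6 transactions

Answer: 2,9,7,6; total 24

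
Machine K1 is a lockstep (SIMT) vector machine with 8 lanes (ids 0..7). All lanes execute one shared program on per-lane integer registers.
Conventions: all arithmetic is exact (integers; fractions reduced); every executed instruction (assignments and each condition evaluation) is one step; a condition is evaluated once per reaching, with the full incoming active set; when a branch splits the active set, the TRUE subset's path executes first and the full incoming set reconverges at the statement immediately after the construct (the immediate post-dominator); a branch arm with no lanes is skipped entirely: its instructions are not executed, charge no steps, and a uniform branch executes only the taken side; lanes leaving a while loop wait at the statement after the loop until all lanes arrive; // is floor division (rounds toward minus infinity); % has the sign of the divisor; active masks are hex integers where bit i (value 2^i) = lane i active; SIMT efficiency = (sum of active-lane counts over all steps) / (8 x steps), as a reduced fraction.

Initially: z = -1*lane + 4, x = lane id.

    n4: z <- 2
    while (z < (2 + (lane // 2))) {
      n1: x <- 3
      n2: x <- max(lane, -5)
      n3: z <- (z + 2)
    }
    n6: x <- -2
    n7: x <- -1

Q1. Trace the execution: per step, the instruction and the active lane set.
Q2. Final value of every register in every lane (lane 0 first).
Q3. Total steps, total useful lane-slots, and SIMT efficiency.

step 0: z <- 2                       0xff
step 1: eval (z < (2 + (lane // 2))) 0xff
step 2: x <- 3                       0xfc
step 3: x <- max(lane, -5)           0xfc
step 4: z <- (z + 2)                 0xfc
step 5: eval (z < (2 + (lane // 2))) 0xfc
step 6: x <- 3                       0xc0
step 7: x <- max(lane, -5)           0xc0
step 8: z <- (z + 2)                 0xc0
step 9: eval (z < (2 + (lane // 2))) 0xc0
step 10: x <- -2                      0xff
step 11: x <- -1                      0xff

Answer: 12 steps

z: 2,2,4,4,4,4,6,6
x: -1,-1,-1,-1,-1,-1,-1,-1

steps = 12; useful = 64; efficiency = 64/96 = 2/3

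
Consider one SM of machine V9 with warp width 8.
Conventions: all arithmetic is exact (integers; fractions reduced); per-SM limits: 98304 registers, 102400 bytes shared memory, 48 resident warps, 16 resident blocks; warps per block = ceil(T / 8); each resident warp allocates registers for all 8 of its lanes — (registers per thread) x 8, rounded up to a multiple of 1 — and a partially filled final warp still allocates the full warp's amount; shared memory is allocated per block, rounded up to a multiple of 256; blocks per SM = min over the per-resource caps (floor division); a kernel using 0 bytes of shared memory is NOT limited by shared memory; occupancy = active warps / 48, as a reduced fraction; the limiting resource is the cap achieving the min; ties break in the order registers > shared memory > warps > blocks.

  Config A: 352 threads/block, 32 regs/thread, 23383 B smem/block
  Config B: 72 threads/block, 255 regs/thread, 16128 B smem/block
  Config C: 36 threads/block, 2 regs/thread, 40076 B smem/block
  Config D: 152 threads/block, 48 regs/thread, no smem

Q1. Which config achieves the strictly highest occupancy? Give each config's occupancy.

occupancies: A 11/12, B 15/16, C 5/24, D 19/24

Answer: B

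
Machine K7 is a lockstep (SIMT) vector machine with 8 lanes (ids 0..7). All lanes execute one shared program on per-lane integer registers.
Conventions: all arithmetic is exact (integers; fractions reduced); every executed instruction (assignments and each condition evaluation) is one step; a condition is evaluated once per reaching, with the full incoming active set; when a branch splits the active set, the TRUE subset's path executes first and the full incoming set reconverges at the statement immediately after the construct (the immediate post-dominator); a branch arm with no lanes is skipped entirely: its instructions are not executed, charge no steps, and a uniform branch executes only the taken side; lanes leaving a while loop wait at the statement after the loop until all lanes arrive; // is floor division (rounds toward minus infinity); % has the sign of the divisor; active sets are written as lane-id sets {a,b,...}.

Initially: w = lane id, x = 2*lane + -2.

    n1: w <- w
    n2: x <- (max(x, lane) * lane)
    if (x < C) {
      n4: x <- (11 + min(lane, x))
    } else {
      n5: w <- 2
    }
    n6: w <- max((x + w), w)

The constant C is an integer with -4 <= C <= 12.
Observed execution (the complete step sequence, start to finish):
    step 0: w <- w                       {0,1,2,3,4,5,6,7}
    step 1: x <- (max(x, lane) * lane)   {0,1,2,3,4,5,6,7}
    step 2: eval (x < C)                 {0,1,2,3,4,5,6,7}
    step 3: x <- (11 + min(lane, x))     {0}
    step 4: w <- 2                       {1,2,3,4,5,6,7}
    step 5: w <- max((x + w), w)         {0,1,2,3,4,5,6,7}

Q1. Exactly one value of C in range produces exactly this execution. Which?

Answer: C = 1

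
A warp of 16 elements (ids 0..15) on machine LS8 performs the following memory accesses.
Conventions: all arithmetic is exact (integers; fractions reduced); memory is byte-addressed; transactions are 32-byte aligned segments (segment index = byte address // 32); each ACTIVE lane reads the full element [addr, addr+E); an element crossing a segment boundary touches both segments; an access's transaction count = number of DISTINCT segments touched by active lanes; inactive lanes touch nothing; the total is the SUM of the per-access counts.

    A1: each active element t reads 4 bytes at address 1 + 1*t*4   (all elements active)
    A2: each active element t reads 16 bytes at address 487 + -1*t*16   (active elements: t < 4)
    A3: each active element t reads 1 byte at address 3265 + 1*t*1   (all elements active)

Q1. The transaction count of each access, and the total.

A1: 3 transactions
A2: 3 transactions
A3: 1 transaction

Answer: 3,3,1; total 7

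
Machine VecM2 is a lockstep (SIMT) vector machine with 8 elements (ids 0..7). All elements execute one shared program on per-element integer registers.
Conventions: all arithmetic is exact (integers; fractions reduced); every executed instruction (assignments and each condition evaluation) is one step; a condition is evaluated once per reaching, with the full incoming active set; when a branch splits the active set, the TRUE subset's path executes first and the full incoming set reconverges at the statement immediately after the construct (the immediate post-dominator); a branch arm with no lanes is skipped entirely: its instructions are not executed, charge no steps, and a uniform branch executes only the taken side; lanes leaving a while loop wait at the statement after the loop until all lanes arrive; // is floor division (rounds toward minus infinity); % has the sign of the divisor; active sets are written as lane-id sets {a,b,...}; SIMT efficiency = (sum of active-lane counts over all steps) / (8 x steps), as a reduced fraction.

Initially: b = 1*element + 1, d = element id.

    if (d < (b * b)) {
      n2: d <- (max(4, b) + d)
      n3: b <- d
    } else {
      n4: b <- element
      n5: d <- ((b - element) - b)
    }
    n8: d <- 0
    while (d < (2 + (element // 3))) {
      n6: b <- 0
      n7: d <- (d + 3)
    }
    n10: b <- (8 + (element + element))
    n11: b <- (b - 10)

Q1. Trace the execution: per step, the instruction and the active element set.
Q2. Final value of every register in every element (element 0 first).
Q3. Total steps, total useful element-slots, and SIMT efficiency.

step 0: eval (d < (b * b))           {0,1,2,3,4,5,6,7}
step 1: d <- (max(4, b) + d)         {0,1,2,3,4,5,6,7}
step 2: b <- d                       {0,1,2,3,4,5,6,7}
step 3: d <- 0                       {0,1,2,3,4,5,6,7}
step 4: eval (d < (2 + (element // 3))) {0,1,2,3,4,5,6,7}
step 5: b <- 0                       {0,1,2,3,4,5,6,7}
step 6: d <- (d + 3)                 {0,1,2,3,4,5,6,7}
step 7: eval (d < (2 + (element // 3))) {0,1,2,3,4,5,6,7}
step 8: b <- 0                       {6,7}
step 9: d <- (d + 3)                 {6,7}
step 10: eval (d < (2 + (element // 3))) {6,7}
step 11: b <- (8 + (element + element)) {0,1,2,3,4,5,6,7}
step 12: b <- (b - 10)                {0,1,2,3,4,5,6,7}

Answer: 13 steps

b: -2,0,2,4,6,8,10,12
d: 3,3,3,3,3,3,6,6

steps = 13; useful = 86; efficiency = 86/104 = 43/52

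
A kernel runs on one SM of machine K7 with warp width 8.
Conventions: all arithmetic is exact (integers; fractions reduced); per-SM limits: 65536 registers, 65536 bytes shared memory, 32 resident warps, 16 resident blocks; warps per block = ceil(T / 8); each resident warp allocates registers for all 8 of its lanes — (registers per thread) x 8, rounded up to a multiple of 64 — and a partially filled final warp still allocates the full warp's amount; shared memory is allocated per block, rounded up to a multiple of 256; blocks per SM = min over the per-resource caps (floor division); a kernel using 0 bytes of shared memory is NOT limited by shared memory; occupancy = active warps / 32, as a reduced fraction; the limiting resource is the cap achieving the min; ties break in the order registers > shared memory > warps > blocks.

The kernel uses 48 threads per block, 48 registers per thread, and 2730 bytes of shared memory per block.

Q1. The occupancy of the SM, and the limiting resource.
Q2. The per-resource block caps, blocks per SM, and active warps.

Answer: occupancy 15/16, limited by warps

registers: 28 blocks
shared memory: 23 blocks
warps: 5 blocks
blocks: 16 blocks

Answer: 5 blocks, 30 active warps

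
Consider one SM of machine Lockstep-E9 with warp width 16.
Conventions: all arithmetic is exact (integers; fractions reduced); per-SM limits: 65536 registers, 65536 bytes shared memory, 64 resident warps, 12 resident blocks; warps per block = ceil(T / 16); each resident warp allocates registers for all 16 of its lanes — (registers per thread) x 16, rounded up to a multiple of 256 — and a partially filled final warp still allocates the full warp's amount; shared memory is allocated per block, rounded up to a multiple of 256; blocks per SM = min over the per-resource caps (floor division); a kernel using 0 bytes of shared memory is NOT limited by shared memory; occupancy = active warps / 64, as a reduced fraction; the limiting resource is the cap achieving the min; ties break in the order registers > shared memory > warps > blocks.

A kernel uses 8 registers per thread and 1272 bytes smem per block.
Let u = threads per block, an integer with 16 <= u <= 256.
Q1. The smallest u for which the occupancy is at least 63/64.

Answer: u = 97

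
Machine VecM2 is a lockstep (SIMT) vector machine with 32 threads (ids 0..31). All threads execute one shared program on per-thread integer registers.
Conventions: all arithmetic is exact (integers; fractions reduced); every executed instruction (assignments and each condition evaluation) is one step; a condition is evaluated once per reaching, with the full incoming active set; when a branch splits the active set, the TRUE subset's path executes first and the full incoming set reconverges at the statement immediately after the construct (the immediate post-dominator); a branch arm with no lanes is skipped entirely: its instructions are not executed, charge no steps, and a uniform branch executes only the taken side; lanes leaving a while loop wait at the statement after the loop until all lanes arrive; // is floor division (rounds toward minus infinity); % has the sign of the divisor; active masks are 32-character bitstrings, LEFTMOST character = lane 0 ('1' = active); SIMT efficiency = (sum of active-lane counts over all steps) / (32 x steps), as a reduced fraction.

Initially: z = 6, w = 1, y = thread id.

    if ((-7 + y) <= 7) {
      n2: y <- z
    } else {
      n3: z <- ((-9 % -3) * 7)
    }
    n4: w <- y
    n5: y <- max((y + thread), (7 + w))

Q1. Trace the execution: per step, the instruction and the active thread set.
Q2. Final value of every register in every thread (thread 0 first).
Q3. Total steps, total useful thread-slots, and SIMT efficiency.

step 0: eval ((-7 + y) <= 7)         11111111111111111111111111111111
step 1: y <- z                       11111111111111100000000000000000
step 2: z <- ((-9 % -3) * 7)         00000000000000011111111111111111
step 3: w <- y                       11111111111111111111111111111111
step 4: y <- max((y + thread), (7 + w)) 11111111111111111111111111111111

Answer: 5 steps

z: 6,6,6,6,6,6,6,6,6,6,6,6,6,6,6,0,0,0,0,0,0,0,0,0,0,0,0,0,0,0,0,0
w: 6,6,6,6,6,6,6,6,6,6,6,6,6,6,6,15,16,17,18,19,20,21,22,23,24,25,26,27,28,29,30,31
y: 13,13,13,13,13,13,13,13,14,15,16,17,18,19,20,30,32,34,36,38,40,42,44,46,48,50,52,54,56,58,60,62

steps = 5; useful = 128; efficiency = 128/160 = 4/5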